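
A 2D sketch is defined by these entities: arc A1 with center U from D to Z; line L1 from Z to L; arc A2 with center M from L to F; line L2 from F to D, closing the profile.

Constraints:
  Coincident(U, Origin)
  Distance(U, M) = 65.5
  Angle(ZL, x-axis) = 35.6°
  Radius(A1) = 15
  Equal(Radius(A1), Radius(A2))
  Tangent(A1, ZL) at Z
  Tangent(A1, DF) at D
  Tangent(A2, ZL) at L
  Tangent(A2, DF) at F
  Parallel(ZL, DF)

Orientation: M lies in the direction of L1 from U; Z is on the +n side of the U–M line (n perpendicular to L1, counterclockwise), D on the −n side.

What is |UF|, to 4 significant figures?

67.20

The slot axis is L1's direction at 35.6°, so u = (cos 35.6°, sin 35.6°) = (0.8131, 0.5821) and n = (−sin 35.6°, cos 35.6°) = (-0.5821, 0.8131). U is at the origin and M lies 65.5 along u from U, so M = 65.5·u = (53.26, 38.13). Tangency of A1 to both parallel lines with radius 15.0 puts Z and D at U ± 15.0·n: Z = (-8.732, 12.20), D = (8.732, -12.20). Equal radii place L and F the same way about M: L = M + 15.0·n = (44.53, 50.33), F = M − 15.0·n = (61.99, 25.93). Then |UF| = |F − U| = 67.20.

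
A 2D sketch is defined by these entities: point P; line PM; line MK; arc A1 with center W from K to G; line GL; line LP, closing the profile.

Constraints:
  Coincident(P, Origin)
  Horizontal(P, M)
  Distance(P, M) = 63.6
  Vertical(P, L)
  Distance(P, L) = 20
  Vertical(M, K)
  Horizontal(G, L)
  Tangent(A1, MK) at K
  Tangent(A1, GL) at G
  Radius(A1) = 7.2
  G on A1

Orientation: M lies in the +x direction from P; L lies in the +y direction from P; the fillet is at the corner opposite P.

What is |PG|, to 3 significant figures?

59.8

P is at the origin; PM is horizontal with |PM| = 63.6 and M on the +x side, so M = (63.6, 0.00). PL is vertical with |PL| = 20.0 and L on the +y side, so L = (0.00, 20.0). The virtual corner opposite P is at (63.6, 20.0). The tangent condition forces WK to be normal to MK and since A1 is tangent to GL there, WG ⟂ GL, with radius 7.2, so the center W sits 7.2 in from both sides at W = (56.4, 12.8). That places the tangent points at K = (63.6, 12.8) on MK and G = (56.4, 20.0) on GL. Then |PG| = |G − P| = 59.8.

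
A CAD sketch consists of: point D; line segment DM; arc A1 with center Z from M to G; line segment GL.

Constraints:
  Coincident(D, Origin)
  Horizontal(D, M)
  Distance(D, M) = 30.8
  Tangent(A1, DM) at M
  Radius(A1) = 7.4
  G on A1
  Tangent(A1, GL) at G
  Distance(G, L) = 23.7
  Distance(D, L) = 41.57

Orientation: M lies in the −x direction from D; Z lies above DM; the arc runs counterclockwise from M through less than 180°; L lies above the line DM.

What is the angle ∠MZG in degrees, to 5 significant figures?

97.775°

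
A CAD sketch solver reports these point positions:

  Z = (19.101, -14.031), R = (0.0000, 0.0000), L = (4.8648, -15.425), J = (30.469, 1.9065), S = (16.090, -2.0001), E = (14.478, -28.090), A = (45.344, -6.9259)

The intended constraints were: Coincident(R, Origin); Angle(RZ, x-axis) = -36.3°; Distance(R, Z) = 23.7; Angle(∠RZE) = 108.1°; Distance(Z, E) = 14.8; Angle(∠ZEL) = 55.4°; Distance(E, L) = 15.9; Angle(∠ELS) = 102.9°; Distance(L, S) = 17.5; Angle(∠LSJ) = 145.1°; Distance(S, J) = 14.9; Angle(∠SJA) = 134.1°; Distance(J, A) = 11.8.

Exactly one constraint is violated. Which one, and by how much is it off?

Distance(J, A) = 11.8 — off by 5.50.

R = (0.00, 0.00) ✓; RZ at -36.30° ✓; |RZ| = 23.70 ✓; ∠RZE = 108.1° ✓; |ZE| = 14.80 ✓; ∠ZEL = 55.40° ✓; |EL| = 15.90 ✓; ∠ELS = 102.9° ✓; |LS| = 17.50 ✓; ∠LSJ = 145.1° ✓; |SJ| = 14.90 ✓; ∠SJA = 134.1° ✓; |JA| = 17.30 ✗.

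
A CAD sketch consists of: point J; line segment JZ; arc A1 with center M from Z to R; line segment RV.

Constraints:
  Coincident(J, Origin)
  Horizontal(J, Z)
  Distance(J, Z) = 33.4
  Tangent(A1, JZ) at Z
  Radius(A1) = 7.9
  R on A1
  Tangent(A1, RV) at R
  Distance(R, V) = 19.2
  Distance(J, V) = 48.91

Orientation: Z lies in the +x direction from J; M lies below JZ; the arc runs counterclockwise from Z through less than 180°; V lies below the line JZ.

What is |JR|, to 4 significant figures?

30.57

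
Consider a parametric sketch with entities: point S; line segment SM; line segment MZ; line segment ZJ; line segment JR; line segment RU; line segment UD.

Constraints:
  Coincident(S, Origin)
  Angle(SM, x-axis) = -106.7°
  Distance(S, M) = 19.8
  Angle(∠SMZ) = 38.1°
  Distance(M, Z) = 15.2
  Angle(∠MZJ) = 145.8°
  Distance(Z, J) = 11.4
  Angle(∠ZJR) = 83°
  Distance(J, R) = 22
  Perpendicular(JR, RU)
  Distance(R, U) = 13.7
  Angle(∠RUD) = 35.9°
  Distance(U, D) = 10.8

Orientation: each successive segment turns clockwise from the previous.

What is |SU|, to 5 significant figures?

15.845

S is at the origin; SM runs at -106.7° with length 19.8, so M = (-5.6897, -18.965). ∠SMZ = 38.1° gives MZ at 111.40° from the x-axis; with |MZ| = 15.2, Z = (-11.236, -4.8128). ∠MZJ = 145.8° gives ZJ at 77.200° from the x-axis; with |ZJ| = 11.4, J = (-8.7102, 6.3039). ∠ZJR = 83.0° gives JR at -19.800° from the x-axis; with |JR| = 22.0, R = (11.989, -1.1484). JR ⟂ RU, so RU runs at -109.80°; with |RU| = 13.7, U = (7.3485, -14.038). Then |SU| = |U − S| = 15.845.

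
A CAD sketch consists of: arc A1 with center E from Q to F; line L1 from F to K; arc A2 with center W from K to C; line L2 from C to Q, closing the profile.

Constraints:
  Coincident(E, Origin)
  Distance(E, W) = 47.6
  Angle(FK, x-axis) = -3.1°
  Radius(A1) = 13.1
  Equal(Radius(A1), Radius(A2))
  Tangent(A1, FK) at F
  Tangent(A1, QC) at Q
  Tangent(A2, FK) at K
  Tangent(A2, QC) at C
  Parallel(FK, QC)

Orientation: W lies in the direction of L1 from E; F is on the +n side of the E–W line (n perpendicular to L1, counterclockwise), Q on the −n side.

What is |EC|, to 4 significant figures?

49.37

The slot axis is L1's direction at -3.1°, so u = (cos -3.1°, sin -3.1°) = (0.9985, -0.05408) and n = (−sin -3.1°, cos -3.1°) = (0.05408, 0.9985). E is at the origin and W lies 47.6 along u from E, so W = 47.6·u = (47.53, -2.574). Tangency of A1 to both parallel lines with radius 13.1 puts F and Q at E ± 13.1·n: F = (0.7084, 13.08), Q = (-0.7084, -13.08). Equal radii place K and C the same way about W: K = W + 13.1·n = (48.24, 10.51), C = W − 13.1·n = (46.82, -15.65). Then |EC| = |C − E| = 49.37.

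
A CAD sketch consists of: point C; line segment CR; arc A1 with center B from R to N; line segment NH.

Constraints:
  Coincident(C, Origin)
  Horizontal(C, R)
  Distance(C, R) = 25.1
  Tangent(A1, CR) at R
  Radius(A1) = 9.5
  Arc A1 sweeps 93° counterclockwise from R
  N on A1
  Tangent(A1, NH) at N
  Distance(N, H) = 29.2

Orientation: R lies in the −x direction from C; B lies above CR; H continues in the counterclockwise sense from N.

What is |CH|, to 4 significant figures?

42.74

On A1, R sits at bearing -90° from B; a 93° counterclockwise sweep puts N at bearing 3°, so N = B + 9.5·(cos 3°, sin 3°) = (-15.61, 9.997). The tangent condition forces BN to be normal to NH, so NH runs along (−sin 3°, cos 3°); with |NH| = 29.2, H = (-17.14, 39.16). Then |CH| = |H − C| = 42.74.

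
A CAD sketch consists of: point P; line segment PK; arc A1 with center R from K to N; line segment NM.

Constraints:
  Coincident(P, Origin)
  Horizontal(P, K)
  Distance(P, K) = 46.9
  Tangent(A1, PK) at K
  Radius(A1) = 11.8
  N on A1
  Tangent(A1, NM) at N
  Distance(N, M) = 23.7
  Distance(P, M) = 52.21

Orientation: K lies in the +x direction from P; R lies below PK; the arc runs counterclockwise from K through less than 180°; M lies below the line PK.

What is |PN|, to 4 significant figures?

37.44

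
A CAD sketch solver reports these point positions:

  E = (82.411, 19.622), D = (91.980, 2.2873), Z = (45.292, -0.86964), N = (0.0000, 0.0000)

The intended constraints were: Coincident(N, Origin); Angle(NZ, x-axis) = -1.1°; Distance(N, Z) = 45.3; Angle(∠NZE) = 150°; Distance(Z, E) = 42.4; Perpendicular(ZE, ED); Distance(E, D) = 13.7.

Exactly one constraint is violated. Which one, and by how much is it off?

Distance(E, D) = 13.7 — off by 6.10.

N = (0.00, 0.00) ✓; NZ at -1.100° ✓; |NZ| = 45.30 ✓; ∠NZE = 150.0° ✓; |ZE| = 42.40 ✓; ∠(ZE, ED) = 90.00° ✓; |ED| = 19.80 ✗.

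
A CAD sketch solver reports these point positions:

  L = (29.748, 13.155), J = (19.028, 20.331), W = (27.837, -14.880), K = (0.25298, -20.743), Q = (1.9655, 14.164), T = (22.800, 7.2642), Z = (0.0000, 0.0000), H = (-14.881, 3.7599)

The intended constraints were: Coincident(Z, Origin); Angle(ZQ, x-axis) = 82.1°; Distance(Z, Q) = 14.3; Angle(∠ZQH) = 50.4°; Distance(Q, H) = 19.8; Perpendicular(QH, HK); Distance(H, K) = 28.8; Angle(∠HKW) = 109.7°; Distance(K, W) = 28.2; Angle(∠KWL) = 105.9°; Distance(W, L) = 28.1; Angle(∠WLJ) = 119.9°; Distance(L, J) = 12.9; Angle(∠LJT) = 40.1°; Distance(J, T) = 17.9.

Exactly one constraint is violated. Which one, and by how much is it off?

Distance(J, T) = 17.9 — off by 4.30.

Z = (0.00, 0.00) ✓; ZQ at 82.10° ✓; |ZQ| = 14.30 ✓; ∠ZQH = 50.40° ✓; |QH| = 19.80 ✓; ∠(QH, HK) = 90.00° ✓; |HK| = 28.80 ✓; ∠HKW = 109.7° ✓; |KW| = 28.20 ✓; ∠KWL = 105.9° ✓; |WL| = 28.10 ✓; ∠WLJ = 119.9° ✓; |LJ| = 12.90 ✓; ∠LJT = 40.10° ✓; |JT| = 13.60 ✗.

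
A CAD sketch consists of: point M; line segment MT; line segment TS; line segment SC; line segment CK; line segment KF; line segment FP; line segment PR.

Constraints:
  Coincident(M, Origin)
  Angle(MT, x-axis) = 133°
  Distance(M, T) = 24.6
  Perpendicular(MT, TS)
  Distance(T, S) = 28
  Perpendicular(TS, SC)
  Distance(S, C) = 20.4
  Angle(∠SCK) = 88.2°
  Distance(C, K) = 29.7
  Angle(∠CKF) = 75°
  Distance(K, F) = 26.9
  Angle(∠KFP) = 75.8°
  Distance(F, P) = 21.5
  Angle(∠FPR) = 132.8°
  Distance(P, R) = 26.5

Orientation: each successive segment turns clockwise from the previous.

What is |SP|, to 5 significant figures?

5.9203

M is at the origin; MT runs at 133.0° with length 24.6, so T = (-16.777, 17.991). MT ⟂ TS, so TS runs at 43.000°; with |TS| = 28.0, S = (3.7007, 37.087). TS is perpendicular to SC, so SC runs at -47.000°; with |SC| = 20.4, C = (17.614, 22.168). ∠SCK = 88.2° gives CK at -138.80° from the x-axis; with |CK| = 29.7, K = (-4.7332, 2.6046). ∠CKF = 75.0° gives KF at 116.20° from the x-axis; with |KF| = 26.9, F = (-16.610, 26.741). ∠KFP = 75.8° gives FP at 12.000° from the x-axis; with |FP| = 21.5, P = (4.4205, 31.211). Then |SP| = |P − S| = 5.9203.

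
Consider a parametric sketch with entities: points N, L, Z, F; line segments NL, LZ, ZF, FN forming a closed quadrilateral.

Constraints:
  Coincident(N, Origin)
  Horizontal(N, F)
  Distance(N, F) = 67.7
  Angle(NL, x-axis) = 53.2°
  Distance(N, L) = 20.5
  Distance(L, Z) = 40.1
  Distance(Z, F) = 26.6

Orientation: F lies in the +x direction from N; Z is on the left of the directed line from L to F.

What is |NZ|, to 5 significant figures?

56.325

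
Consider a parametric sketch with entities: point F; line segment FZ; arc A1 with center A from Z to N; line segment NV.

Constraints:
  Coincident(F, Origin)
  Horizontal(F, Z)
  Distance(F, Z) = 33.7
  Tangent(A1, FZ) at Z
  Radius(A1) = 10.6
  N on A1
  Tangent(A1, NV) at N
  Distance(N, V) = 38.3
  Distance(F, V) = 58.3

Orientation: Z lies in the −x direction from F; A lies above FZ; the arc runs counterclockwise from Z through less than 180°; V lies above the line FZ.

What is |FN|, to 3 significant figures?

26.4

Checks: |AN| = 10.60 ✓; ∠(AN, NV) = 90.00° ✓; |NV| = 38.30 ✓; |FV| = 58.30 ✓.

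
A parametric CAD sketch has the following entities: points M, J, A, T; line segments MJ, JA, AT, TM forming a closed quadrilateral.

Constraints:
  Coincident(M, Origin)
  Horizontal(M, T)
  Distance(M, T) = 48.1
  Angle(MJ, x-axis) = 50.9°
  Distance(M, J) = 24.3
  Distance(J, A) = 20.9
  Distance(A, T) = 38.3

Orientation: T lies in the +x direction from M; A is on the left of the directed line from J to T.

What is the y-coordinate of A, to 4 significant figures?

33.75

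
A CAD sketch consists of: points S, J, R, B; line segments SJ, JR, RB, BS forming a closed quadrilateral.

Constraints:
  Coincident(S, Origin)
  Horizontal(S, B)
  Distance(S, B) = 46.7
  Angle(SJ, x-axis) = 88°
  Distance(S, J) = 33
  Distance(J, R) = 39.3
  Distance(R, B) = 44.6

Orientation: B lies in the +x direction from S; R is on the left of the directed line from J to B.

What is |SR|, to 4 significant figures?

58.66

Checks: |JR| = 39.30 ✓; |RB| = 44.60 ✓.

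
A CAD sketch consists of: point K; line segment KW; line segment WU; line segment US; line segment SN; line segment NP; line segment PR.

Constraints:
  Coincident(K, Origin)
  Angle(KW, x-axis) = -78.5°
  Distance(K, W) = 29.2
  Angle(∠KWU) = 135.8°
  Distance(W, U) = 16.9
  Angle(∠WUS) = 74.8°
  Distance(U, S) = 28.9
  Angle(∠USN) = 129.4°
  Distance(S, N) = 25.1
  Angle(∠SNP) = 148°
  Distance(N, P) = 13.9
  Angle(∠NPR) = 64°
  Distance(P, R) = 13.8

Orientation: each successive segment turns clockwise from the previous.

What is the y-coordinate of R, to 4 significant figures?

1.346

∠SNP = 148.0° gives NP at 49.50° from the x-axis; with |NP| = 13.9, P = (-9.947, 14.00). ∠NPR = 64.0° gives PR at -66.50° from the x-axis; with |PR| = 13.8, R = (-4.444, 1.346). So R.y = 1.346.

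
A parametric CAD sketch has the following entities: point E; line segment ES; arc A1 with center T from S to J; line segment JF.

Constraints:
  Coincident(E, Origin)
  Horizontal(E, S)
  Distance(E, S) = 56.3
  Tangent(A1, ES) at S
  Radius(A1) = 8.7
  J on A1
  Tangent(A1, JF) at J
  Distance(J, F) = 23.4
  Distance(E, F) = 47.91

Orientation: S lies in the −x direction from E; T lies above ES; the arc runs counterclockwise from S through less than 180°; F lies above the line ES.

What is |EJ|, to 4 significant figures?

48.54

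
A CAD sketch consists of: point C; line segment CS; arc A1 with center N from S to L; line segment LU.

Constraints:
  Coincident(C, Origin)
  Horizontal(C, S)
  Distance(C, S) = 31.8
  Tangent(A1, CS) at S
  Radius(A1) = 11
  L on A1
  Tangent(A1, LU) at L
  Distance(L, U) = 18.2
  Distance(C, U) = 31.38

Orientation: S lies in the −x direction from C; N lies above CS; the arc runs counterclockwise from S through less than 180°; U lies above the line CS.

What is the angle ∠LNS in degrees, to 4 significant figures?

77.29°

Checks: |NL| = 11.00 ✓; ∠(NL, LU) = 90.00° ✓; |LU| = 18.20 ✓; |CU| = 31.38 ✓.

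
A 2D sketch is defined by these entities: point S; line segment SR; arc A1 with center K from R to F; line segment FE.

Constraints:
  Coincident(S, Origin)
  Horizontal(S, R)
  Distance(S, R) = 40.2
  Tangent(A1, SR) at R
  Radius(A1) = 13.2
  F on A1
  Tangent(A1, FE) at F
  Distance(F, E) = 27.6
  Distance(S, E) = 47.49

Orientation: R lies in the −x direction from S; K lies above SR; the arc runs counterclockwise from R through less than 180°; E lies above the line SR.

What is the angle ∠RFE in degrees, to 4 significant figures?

136.5°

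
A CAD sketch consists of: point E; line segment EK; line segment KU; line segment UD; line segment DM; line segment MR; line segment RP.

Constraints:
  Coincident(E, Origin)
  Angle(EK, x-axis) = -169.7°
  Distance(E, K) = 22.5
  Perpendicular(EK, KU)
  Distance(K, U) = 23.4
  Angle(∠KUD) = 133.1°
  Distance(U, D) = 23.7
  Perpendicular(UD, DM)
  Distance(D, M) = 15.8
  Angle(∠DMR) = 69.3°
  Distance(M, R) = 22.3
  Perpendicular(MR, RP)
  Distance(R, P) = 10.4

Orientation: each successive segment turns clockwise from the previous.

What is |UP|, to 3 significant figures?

6.76

∠DMR = 69.3° gives MR at -147° from the x-axis; with |MR| = 22.3, R = (-18.3, 16.6). MR is perpendicular to RP, so RP runs at 123°; with |RP| = 10.4, P = (-23.9, 25.3). Then |UP| = |P − U| = 6.76.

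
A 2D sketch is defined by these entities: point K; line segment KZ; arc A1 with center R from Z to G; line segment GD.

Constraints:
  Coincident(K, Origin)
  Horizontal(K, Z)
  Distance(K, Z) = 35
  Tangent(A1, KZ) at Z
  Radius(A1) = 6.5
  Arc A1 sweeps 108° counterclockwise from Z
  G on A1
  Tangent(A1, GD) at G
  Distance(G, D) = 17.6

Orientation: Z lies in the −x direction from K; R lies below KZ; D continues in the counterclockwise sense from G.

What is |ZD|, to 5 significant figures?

25.258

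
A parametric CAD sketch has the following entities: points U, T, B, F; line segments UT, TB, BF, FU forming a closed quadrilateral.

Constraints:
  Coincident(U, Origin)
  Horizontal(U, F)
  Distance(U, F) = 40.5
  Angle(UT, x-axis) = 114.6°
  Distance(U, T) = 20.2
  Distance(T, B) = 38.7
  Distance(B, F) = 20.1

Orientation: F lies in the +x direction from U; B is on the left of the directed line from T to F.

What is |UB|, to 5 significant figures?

34.874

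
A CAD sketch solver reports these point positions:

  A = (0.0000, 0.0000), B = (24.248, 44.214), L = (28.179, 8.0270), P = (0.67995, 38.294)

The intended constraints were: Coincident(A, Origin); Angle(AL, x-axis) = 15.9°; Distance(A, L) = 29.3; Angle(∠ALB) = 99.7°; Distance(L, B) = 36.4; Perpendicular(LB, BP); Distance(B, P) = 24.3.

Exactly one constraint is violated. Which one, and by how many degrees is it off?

Perpendicular(LB, BP) — off by 7.90°.

A = (0.00, 0.00) ✓; AL at 15.90° ✓; |AL| = 29.30 ✓; ∠ALB = 99.70° ✓; |LB| = 36.40 ✓; ∠(LB, BP) = 97.90° ✗; |BP| = 24.30 ✓.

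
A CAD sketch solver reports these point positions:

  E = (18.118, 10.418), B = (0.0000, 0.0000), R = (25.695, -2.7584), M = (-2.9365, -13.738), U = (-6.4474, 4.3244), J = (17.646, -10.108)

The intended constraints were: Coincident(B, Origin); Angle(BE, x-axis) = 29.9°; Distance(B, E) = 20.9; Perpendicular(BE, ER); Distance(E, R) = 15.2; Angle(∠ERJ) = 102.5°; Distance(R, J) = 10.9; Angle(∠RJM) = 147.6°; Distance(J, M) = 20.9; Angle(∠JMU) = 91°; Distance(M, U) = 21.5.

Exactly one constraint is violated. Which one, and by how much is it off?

Distance(M, U) = 21.5 — off by 3.10.

B = (0.00, 0.00) ✓; BE at 29.90° ✓; |BE| = 20.90 ✓; ∠(BE, ER) = 90.00° ✓; |ER| = 15.20 ✓; ∠ERJ = 102.5° ✓; |RJ| = 10.90 ✓; ∠RJM = 147.6° ✓; |JM| = 20.90 ✓; ∠JMU = 91.00° ✓; |MU| = 18.40 ✗.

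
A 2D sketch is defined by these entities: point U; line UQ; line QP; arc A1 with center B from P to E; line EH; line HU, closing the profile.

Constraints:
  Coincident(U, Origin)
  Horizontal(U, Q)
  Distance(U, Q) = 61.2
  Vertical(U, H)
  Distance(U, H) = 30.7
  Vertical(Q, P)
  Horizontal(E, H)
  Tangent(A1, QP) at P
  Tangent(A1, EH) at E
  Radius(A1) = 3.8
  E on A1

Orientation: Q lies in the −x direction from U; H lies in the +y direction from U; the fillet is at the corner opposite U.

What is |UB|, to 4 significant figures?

63.39

U is at the origin; U and Q share the same y with |UQ| = 61.2 and Q on the −x side, so Q = (-61.20, 0.000). UH is vertical with |UH| = 30.7 and H on the +y side, so H = (0.000, 30.70). The virtual corner opposite U is at (-61.20, 30.70). Tangency of A1 to QP means the radius BP is perpendicular to QP and the tangent condition forces BE to be normal to EH, with radius 3.8, so the center B sits 3.8 in from both sides at B = (-57.40, 26.90). Then |UB| = |B − U| = 63.39.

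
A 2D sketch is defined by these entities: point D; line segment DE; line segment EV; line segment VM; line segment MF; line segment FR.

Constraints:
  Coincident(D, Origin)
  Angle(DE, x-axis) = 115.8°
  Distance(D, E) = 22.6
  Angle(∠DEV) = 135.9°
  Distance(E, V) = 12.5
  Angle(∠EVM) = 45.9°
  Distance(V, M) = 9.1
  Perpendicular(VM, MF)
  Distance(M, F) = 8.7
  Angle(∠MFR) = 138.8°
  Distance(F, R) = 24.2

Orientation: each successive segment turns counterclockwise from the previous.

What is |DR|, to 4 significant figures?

41.84

VM ⟂ MF, so MF runs at 24.00°; with |MF| = 8.7, F = (-9.926, 19.87). ∠MFR = 138.8° gives FR at 65.20° from the x-axis; with |FR| = 24.2, R = (0.2250, 41.84). Then |DR| = |R − D| = 41.84.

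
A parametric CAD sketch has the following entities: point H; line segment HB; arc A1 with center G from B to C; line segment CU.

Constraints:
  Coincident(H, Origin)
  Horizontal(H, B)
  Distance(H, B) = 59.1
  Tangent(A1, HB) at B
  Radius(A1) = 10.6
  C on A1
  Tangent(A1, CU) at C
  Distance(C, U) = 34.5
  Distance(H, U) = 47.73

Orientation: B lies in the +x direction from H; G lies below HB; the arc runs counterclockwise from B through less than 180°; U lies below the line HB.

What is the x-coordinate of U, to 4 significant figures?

32.48

Checks: H = (0.00, 0.00) ✓; |GC| = 10.60 ✓; ∠(GC, CU) = 90.00° ✓; |CU| = 34.50 ✓; |HU| = 47.73 ✓.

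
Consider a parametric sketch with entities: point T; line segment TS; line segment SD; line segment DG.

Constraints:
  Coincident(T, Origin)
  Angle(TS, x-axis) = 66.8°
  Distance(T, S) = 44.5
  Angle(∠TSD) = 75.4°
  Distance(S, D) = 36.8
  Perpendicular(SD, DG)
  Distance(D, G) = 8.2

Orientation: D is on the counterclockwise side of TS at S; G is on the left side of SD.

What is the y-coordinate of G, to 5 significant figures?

38.297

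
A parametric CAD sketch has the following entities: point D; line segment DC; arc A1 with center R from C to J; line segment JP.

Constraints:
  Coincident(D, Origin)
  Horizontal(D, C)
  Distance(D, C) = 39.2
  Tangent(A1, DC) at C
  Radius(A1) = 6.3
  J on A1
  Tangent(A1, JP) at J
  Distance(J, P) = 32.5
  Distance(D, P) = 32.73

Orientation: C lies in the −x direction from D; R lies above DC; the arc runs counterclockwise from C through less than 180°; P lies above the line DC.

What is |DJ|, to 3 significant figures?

34.2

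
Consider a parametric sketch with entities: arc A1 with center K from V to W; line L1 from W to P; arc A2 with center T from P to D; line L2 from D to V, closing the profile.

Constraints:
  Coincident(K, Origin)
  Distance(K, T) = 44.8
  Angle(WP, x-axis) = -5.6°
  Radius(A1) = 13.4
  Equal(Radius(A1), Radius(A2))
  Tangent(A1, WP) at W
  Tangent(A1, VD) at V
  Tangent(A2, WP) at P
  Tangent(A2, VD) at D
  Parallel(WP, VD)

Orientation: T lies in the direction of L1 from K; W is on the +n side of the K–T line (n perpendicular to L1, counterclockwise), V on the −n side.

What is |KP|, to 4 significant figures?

46.76

The slot axis is L1's direction at -5.6°, so u = (cos -5.6°, sin -5.6°) = (0.9952, -0.09758) and n = (−sin -5.6°, cos -5.6°) = (0.09758, 0.9952). K is at the origin and T lies 44.8 along u from K, so T = 44.8·u = (44.59, -4.372). Tangency of A1 to both parallel lines with radius 13.4 puts W and V at K ± 13.4·n: W = (1.308, 13.34), V = (-1.308, -13.34). Equal radii place P and D the same way about T: P = T + 13.4·n = (45.89, 8.964), D = T − 13.4·n = (43.28, -17.71). Then |KP| = |P − K| = 46.76.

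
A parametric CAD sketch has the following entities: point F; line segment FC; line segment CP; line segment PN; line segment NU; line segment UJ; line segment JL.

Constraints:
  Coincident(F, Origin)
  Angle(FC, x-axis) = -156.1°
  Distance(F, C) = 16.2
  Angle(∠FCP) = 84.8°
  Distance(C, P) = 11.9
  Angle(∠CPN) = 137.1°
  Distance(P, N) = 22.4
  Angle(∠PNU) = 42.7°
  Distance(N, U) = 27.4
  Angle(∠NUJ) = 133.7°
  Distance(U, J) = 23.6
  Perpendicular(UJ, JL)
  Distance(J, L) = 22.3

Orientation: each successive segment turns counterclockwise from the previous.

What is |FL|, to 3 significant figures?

33.5

F is at the origin; FC runs at -156.1° with length 16.2, so C = (-14.8, -6.56). ∠FCP = 84.8° gives CP at -60.9° from the x-axis; with |CP| = 11.9, P = (-9.02, -17.0). ∠CPN = 137.1° gives PN at -18.0° from the x-axis; with |PN| = 22.4, N = (12.3, -23.9). ∠PNU = 42.7° gives NU at 119° from the x-axis; with |NU| = 27.4, U = (-1.13, 0.0115). ∠NUJ = 133.7° gives UJ at 166° from the x-axis; with |UJ| = 23.6, J = (-24.0, 5.88). The perpendicularity gives JL at right angles to UJ, so JL runs at -104°; with |JL| = 22.3, L = (-29.5, -15.7). Then |FL| = |L − F| = 33.5.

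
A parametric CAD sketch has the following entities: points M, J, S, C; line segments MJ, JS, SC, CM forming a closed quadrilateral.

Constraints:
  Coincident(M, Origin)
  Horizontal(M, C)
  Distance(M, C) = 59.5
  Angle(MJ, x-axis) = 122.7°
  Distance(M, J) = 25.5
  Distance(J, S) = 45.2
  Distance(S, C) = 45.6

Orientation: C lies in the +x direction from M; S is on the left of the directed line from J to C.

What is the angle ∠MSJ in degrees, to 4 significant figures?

32.72°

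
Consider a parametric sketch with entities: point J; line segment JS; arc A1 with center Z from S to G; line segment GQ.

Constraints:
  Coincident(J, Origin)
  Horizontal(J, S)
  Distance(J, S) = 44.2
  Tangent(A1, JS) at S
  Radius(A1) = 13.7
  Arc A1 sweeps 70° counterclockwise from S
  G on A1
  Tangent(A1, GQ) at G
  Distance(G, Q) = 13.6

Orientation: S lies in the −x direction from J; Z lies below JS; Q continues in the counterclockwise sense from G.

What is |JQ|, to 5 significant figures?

65.460

On A1, S sits at bearing 90° from Z; a 70° counterclockwise sweep puts G at bearing 160°, so G = Z + 13.7·(cos 160°, sin 160°) = (-57.074, -9.0143). Tangency of A1 to GQ means the radius ZG is perpendicular to GQ, so GQ runs along (−sin 160°, cos 160°); with |GQ| = 13.6, Q = (-61.725, -21.794). Then |JQ| = |Q − J| = 65.460.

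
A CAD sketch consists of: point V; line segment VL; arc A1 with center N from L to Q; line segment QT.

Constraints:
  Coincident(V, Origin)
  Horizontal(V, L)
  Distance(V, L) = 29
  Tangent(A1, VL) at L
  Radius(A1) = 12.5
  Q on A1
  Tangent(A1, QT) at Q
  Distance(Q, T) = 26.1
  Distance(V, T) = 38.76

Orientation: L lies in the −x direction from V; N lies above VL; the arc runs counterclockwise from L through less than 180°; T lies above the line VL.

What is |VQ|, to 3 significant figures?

19.8

V is at the origin; V and L share the same y with |VL| = 29.0 and L on the −x side, so L = (-29.0, 0.00). Since A1 is tangent to VL there, NL ⟂ VL, so N = L + (0, 12.5) = (-29.0, 12.5). Since NQ ⟂ QT (tangency), |NT| = √(12.5² + 26.1²) = 28.9 regardless of where Q sits on A1. So T lies on both circle(V, 38.76) and circle(N, 28.9); the above-VL intersection is T = (-12.9, 36.5). Q is the foot of the tangent from T: Q = (-16.6, 10.7).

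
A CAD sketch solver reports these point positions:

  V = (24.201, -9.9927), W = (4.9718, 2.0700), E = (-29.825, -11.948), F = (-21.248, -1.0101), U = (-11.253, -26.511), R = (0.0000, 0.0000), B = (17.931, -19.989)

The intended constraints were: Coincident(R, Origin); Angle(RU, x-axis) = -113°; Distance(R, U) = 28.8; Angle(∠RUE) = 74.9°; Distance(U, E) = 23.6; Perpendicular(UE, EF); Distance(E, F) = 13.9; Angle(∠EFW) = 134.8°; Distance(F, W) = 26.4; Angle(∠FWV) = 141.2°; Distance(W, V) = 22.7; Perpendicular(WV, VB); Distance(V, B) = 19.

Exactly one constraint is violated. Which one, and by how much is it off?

Distance(V, B) = 19 — off by 7.20.

R = (0.00, 0.00) ✓; RU at -113.0° ✓; |RU| = 28.80 ✓; ∠RUE = 74.90° ✓; |UE| = 23.60 ✓; ∠(UE, EF) = 90.00° ✓; |EF| = 13.90 ✓; ∠EFW = 134.8° ✓; |FW| = 26.40 ✓; ∠FWV = 141.2° ✓; |WV| = 22.70 ✓; ∠(WV, VB) = 90.00° ✓; |VB| = 11.80 ✗.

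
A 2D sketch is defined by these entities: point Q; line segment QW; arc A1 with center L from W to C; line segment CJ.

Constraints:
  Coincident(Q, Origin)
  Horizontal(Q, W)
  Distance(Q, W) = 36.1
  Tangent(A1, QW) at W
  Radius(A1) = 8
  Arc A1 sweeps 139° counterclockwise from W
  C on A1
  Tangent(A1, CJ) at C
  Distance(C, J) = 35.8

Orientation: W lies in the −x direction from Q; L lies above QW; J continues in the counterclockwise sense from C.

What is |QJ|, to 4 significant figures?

68.97

Q is at the origin; QW is horizontal with |QW| = 36.1 and W on the −x side, so W = (-36.10, 0.000). A1 meets QW tangentially, so LW is at right angles to QW, so L = W + (0, 8) = (-36.10, 8.000). On A1, W sits at bearing -90° from L; a 139° counterclockwise sweep puts C at bearing 49°, so C = L + 8.0·(cos 49°, sin 49°) = (-30.85, 14.04). The tangent condition forces LC to be normal to CJ, so CJ runs along (−sin 49°, cos 49°); with |CJ| = 35.8, J = (-57.87, 37.52). Then |QJ| = |J − Q| = 68.97.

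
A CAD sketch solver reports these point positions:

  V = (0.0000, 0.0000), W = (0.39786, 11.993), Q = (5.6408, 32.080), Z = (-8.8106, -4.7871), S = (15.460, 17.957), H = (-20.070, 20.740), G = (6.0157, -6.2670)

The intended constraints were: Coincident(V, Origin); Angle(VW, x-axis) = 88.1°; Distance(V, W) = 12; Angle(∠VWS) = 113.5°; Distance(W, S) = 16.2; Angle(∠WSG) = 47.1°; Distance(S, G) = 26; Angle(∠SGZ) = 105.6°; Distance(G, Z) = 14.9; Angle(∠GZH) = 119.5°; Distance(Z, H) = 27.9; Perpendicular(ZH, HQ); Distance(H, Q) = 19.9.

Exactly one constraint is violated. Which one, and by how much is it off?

Distance(H, Q) = 19.9 — off by 8.20.

V = (0.00, 0.00) ✓; VW at 88.10° ✓; |VW| = 12.00 ✓; ∠VWS = 113.5° ✓; |WS| = 16.20 ✓; ∠WSG = 47.10° ✓; |SG| = 26.00 ✓; ∠SGZ = 105.6° ✓; |GZ| = 14.90 ✓; ∠GZH = 119.5° ✓; |ZH| = 27.90 ✓; ∠(ZH, HQ) = 90.00° ✓; |HQ| = 28.10 ✗.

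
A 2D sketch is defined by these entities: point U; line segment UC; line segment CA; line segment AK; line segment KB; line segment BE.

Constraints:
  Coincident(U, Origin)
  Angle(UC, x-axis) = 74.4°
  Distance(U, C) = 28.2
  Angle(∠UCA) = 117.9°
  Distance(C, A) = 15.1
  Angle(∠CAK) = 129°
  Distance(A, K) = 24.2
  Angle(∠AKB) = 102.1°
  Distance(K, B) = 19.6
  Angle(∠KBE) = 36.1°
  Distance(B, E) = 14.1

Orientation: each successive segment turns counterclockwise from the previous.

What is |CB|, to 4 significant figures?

38.53

U is at the origin; UC runs at 74.4° with length 28.2, so C = (7.584, 27.16). ∠UCA = 117.9° gives CA at 136.5° from the x-axis; with |CA| = 15.1, A = (-3.370, 37.56). ∠CAK = 129.0° gives AK at -172.5° from the x-axis; with |AK| = 24.2, K = (-27.36, 34.40). ∠AKB = 102.1° gives KB at -94.60° from the x-axis; with |KB| = 19.6, B = (-28.93, 14.86). Then |CB| = |B − C| = 38.53.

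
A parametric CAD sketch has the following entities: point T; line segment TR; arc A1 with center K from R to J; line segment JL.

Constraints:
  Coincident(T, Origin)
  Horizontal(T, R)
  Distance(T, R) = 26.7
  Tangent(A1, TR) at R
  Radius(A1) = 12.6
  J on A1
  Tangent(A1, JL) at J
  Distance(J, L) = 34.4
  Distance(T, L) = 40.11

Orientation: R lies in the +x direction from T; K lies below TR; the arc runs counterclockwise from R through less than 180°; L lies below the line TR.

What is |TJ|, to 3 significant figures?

17.0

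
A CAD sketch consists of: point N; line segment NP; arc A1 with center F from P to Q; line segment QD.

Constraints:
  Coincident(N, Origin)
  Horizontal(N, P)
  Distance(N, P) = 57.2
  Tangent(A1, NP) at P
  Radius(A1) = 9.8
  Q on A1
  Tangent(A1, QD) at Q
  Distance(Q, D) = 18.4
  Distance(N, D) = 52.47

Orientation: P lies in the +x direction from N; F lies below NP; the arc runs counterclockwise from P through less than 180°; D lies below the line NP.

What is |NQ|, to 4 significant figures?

48.24

Checks: |NP| = 57.20 ✓; |FQ| = 9.800 ✓; ∠(FQ, QD) = 90.00° ✓; |QD| = 18.40 ✓; |ND| = 52.47 ✓.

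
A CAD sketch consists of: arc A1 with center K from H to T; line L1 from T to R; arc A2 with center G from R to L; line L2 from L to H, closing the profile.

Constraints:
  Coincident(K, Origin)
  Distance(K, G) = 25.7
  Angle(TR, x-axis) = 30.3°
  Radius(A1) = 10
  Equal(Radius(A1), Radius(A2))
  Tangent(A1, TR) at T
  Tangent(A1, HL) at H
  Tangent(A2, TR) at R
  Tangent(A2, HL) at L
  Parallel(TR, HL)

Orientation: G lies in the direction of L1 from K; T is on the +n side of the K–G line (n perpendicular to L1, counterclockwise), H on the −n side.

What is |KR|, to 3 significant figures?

27.6

Tangency of A1 to both parallel lines with radius 10.0 puts T and H at K ± 10.0·n: T = (-5.05, 8.63), H = (5.05, -8.63). Equal radii place R and L the same way about G: R = G + 10.0·n = (17.1, 21.6), L = G − 10.0·n = (27.2, 4.33). Then |KR| = |R − K| = 27.6.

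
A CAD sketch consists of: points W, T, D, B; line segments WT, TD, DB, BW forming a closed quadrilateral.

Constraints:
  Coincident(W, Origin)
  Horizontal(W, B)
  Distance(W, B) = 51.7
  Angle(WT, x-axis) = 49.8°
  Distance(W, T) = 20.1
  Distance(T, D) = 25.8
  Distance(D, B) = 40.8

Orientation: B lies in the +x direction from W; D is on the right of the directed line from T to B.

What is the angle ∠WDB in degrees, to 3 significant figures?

125°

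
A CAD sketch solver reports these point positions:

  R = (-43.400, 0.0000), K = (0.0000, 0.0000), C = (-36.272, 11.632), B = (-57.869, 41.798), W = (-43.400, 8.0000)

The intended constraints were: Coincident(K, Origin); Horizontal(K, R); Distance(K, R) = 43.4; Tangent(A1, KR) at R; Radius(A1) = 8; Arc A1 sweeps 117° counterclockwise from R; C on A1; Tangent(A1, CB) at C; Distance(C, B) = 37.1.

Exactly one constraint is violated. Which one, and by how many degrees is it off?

Tangent(A1, CB) at C — off by 8.60°.

K = (0.00, 0.00) ✓; K.y = 0.00, R.y = 0.00 ✓; |KR| = 43.40 ✓; ∠(WR, RK) = 90.00° ✓; |WR| = 8.000 ✓; bearing(W→C) − bearing(W→R) = 117.0° ✓; |WC| = 8.000 ✓; ∠(WC, CB) = 81.40° ✗; |CB| = 37.10 ✓.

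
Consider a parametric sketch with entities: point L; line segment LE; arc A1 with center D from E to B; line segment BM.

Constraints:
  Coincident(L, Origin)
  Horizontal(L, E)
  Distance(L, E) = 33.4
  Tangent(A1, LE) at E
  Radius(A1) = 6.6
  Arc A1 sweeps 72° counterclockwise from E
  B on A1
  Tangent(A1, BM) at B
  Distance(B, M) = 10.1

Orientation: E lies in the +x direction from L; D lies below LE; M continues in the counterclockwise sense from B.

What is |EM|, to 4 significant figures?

17.00

L is at the origin; L and E share the same y with |LE| = 33.4 and E on the +x side, so E = (33.40, 0.000). Tangency of A1 to LE means the radius DE is perpendicular to LE, so D = E + (0, -6.6) = (33.40, -6.600). On A1, E sits at bearing 90° from D; a 72° counterclockwise sweep puts B at bearing 162°, so B = D + 6.6·(cos 162°, sin 162°) = (27.12, -4.560). Tangency of A1 to BM means the radius DB is perpendicular to BM, so BM runs along (−sin 162°, cos 162°); with |BM| = 10.1, M = (24.00, -14.17). Then |EM| = |M − E| = 17.00.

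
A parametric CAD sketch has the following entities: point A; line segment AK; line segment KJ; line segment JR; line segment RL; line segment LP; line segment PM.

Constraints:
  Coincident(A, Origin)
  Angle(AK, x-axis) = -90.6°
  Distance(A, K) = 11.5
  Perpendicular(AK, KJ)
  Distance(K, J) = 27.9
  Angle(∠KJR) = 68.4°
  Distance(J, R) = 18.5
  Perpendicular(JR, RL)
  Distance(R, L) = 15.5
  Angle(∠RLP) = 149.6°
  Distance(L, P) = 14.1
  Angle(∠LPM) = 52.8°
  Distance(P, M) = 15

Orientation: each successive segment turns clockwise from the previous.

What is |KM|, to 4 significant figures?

13.00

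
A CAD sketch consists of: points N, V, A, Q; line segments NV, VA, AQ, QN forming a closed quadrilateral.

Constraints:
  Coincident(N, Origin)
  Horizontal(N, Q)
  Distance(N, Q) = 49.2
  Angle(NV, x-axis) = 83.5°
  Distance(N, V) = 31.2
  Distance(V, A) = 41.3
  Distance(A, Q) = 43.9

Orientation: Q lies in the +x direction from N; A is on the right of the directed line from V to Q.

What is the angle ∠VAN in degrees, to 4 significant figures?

28.40°

N is at the origin; N and Q share the same y with |NQ| = 49.2 and Q in +x, so Q = (49.2, 0). NV runs at 83.5° with |NV| = 31.2, so V = (3.532, 31.00). A is determined by |VA| = 41.3 and |AQ| = 43.9 together: it lies at the intersection of circle(V, 41.3) and circle(Q, 43.9). With |VQ| = 55.20, the foot of the radical line on VQ is 25.59 from V and the perpendicular offset is √(41.3² − 25.59²) = 32.42. Taking the right-of-VQ solution: A = (6.500, -10.19).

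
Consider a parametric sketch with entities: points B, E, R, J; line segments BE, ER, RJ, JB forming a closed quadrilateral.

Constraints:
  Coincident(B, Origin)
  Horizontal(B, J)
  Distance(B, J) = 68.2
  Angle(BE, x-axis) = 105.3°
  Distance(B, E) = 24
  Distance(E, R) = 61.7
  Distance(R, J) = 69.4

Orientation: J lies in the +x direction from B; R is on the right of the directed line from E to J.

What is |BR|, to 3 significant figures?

37.7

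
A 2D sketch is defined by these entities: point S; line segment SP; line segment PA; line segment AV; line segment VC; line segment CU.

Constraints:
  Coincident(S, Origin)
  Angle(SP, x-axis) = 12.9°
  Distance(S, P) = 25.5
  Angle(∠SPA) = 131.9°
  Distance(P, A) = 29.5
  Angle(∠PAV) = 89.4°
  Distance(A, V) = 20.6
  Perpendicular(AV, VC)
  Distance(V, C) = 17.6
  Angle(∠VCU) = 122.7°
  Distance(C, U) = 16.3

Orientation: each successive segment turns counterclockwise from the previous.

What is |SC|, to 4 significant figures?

28.75

S is at the origin; SP runs at 12.9° with length 25.5, so P = (24.86, 5.693). ∠SPA = 131.9° gives PA at 61.00° from the x-axis; with |PA| = 29.5, A = (39.16, 31.49). ∠PAV = 89.4° gives AV at 151.6° from the x-axis; with |AV| = 20.6, V = (21.04, 41.29). AV ⟂ VC, so VC runs at -118.4°; with |VC| = 17.6, C = (12.67, 25.81). Then |SC| = |C − S| = 28.75.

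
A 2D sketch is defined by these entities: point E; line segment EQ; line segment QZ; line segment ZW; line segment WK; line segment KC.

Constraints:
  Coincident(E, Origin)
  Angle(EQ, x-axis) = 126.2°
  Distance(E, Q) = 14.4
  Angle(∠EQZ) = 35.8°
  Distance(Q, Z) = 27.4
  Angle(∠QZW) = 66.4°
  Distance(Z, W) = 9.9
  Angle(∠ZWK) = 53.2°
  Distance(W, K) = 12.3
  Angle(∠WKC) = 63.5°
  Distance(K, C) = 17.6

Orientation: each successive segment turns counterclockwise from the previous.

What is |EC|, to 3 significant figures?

25.7

E is at the origin; EQ runs at 126.2° with length 14.4, so Q = (-8.50, 11.6). ∠EQZ = 35.8° gives QZ at -89.6° from the x-axis; with |QZ| = 27.4, Z = (-8.31, -15.8). ∠QZW = 66.4° gives ZW at 24.0° from the x-axis; with |ZW| = 9.9, W = (0.731, -11.8). ∠ZWK = 53.2° gives WK at 151° from the x-axis; with |WK| = 12.3, K = (-10.0, -5.75). ∠WKC = 63.5° gives KC at -92.7° from the x-axis; with |KC| = 17.6, C = (-10.8, -23.3). Then |EC| = |C − E| = 25.7.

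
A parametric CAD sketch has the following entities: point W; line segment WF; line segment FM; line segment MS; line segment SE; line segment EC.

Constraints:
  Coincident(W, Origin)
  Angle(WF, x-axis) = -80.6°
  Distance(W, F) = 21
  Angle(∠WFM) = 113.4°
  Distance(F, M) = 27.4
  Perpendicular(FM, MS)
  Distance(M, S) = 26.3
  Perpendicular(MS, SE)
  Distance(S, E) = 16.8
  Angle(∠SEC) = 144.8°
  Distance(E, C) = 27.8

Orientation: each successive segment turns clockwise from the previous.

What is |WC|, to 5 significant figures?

9.7581

W is at the origin; WF runs at -80.6° with length 21.0, so F = (3.4298, -20.718). ∠WFM = 113.4° gives FM at -147.20° from the x-axis; with |FM| = 27.4, M = (-19.602, -35.561). FM ⟂ MS, so MS runs at 122.80°; with |MS| = 26.3, S = (-33.849, -13.454). MS ⟂ SE, so SE runs at 32.800°; with |SE| = 16.8, E = (-19.727, -4.3532). ∠SEC = 144.8° gives EC at -2.4000° from the x-axis; with |EC| = 27.8, C = (8.0485, -5.5174). Then |WC| = |C − W| = 9.7581.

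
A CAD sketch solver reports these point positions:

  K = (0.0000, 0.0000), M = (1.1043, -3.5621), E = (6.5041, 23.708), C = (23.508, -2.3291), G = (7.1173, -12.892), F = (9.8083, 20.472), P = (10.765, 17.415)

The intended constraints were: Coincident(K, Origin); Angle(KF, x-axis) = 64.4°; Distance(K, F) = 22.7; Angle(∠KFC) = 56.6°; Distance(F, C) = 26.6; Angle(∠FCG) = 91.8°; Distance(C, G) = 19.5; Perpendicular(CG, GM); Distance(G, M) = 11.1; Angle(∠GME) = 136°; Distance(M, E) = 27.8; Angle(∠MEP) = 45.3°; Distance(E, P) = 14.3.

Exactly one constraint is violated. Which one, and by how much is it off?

Distance(E, P) = 14.3 — off by 6.70.

K = (0.00, 0.00) ✓; KF at 64.40° ✓; |KF| = 22.70 ✓; ∠KFC = 56.60° ✓; |FC| = 26.60 ✓; ∠FCG = 91.80° ✓; |CG| = 19.50 ✓; ∠(CG, GM) = 90.00° ✓; |GM| = 11.10 ✓; ∠GME = 136.0° ✓; |ME| = 27.80 ✓; ∠MEP = 45.30° ✓; |EP| = 7.600 ✗.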